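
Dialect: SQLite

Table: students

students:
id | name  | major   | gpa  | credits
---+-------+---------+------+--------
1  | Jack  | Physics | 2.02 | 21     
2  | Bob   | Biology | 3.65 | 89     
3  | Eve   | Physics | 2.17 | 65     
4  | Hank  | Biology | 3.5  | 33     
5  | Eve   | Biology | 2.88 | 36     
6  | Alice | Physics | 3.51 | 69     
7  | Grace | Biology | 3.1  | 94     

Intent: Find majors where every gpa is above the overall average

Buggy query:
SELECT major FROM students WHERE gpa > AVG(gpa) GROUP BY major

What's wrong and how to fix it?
Bug: AVG() is an aggregate; it can't sit directly in WHERE

Fix: Use a subquery for AVG and a HAVING MIN(...) filter so the condition holds for every row in the group

Corrected query:
SELECT major FROM students GROUP BY major HAVING MIN(gpa) > (SELECT AVG(gpa) FROM students)

Result:
(no rows)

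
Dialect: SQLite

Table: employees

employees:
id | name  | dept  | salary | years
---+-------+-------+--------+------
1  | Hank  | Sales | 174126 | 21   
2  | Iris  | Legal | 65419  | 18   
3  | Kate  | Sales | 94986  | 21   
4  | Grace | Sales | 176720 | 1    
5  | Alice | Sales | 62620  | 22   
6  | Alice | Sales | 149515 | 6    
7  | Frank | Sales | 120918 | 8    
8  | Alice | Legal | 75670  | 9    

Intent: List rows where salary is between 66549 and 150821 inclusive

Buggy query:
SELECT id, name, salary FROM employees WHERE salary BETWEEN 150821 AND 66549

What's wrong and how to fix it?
Bug: The bounds are reversed; BETWEEN a AND b requires a <= b to match anything

Fix: Swap the bounds so the smaller value comes first

Corrected query:
SELECT id, name, salary FROM employees WHERE salary BETWEEN 66549 AND 150821

Result:
id | name  | salary
---+-------+-------
3  | Kate  | 94986 
6  | Alice | 149515
7  | Frank | 120918
8  | Alice | 75670 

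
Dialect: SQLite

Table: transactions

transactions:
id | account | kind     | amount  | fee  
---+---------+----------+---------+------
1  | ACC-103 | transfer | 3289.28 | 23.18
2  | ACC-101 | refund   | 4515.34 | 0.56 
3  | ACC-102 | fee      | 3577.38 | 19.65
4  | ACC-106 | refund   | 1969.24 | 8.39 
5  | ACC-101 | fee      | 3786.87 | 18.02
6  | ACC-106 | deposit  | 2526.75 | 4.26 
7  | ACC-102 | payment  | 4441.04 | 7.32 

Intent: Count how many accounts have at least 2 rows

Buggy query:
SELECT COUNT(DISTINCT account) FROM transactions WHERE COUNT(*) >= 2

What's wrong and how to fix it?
Bug: COUNT(*) cannot appear in WHERE; the per-group count doesn't exist yet

Fix: Use a subquery that GROUPs and filters with HAVING, then count its rows

Corrected query:
SELECT COUNT(*) FROM (SELECT account FROM transactions GROUP BY account HAVING COUNT(*) >= 2)

Result:
COUNT(*)
--------
3       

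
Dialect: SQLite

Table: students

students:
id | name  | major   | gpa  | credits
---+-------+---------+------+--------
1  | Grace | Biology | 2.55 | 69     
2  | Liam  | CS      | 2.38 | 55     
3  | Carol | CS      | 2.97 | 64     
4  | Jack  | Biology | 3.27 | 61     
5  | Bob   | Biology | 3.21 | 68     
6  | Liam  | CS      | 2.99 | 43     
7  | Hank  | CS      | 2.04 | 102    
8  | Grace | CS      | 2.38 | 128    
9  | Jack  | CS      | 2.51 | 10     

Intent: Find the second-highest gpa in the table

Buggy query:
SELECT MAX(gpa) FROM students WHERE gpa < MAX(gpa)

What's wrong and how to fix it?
Bug: The inner MAX is an aggregate inside WHERE, which is not allowed

Fix: Compute the overall MAX in a subquery, then take MAX of rows below it

Corrected query:
SELECT MAX(gpa) FROM students WHERE gpa < (SELECT MAX(gpa) FROM students)

Result:
MAX(gpa)
--------
3.21    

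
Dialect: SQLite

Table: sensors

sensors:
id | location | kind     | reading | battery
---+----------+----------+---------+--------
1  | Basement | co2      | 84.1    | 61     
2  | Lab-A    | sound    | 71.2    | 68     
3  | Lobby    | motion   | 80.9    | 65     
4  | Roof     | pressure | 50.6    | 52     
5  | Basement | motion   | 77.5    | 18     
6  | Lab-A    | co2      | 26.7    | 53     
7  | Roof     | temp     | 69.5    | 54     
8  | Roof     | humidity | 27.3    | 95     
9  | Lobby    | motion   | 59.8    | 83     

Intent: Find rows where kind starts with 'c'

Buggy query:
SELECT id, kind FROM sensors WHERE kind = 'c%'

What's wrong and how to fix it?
Bug: Wildcards only work with LIKE; '=' treats '%' as a literal character

Fix: Replace '=' with LIKE so 'c%' is treated as a pattern

Corrected query:
SELECT id, kind FROM sensors WHERE kind LIKE 'c%'

Result:
id | kind
---+-----
1  | co2 
6  | co2 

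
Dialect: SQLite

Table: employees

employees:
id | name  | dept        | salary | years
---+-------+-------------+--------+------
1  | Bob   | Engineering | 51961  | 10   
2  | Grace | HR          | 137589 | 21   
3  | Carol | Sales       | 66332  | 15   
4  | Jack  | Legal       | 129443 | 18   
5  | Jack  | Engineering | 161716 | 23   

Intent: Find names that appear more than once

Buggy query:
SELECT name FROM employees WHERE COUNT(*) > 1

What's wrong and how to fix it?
Bug: COUNT(*) is an aggregate and cannot be used in WHERE

Fix: GROUP BY name, then filter groups with HAVING COUNT(*) > 1

Corrected query:
SELECT name FROM employees GROUP BY name HAVING COUNT(*) > 1

Result:
name
----
Jack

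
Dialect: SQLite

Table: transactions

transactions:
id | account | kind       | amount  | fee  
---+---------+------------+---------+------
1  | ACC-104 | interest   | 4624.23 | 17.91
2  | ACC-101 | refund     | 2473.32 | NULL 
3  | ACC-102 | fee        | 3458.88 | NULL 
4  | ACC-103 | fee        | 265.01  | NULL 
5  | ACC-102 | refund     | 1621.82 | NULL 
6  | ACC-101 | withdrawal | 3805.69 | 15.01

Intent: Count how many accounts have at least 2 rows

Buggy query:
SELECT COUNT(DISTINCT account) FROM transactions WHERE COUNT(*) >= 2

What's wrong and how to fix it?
Bug: COUNT(*) cannot appear in WHERE; the per-group count doesn't exist yet

Fix: Group first with HAVING COUNT(*) >= 2, then COUNT the resulting groups

Corrected query:
SELECT COUNT(*) FROM (SELECT account FROM transactions GROUP BY account HAVING COUNT(*) >= 2)

Result:
COUNT(*)
--------
2       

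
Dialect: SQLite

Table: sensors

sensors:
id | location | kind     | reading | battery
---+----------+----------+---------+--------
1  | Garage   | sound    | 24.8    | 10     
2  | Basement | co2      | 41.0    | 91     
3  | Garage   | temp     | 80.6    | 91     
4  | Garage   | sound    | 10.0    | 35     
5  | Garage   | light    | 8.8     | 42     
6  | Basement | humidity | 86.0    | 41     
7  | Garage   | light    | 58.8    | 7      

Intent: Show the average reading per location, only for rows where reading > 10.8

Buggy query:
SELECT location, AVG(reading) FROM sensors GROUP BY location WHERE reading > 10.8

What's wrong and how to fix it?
Bug: Row-level WHERE must come before GROUP BY in the clause order

Fix: Place WHERE between FROM and GROUP BY

Corrected query:
SELECT location, AVG(reading) FROM sensors WHERE reading > 10.8 GROUP BY location

Result:
location | AVG(reading)
---------+-------------
Basement | 63.5        
Garage   | 54.733333   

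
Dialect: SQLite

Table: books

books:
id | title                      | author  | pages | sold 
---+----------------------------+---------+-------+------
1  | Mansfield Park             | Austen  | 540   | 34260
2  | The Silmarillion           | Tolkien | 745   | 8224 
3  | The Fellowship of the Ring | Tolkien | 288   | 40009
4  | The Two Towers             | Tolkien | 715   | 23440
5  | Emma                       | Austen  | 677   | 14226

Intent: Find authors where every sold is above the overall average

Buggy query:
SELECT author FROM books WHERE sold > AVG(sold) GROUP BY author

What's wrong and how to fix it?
Bug: AVG() is an aggregate; it can't sit directly in WHERE

Fix: Use a subquery for AVG and a HAVING MIN(...) filter so the condition holds for every row in the group

Corrected query:
SELECT author FROM books GROUP BY author HAVING MIN(sold) > (SELECT AVG(sold) FROM books)

Result:
(no rows)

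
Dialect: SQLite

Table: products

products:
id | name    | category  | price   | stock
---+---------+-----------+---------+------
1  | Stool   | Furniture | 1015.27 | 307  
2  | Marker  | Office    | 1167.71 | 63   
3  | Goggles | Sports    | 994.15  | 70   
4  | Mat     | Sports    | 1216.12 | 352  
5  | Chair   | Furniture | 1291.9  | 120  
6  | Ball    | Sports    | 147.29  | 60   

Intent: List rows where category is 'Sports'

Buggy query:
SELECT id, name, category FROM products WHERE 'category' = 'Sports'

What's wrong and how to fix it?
Bug: Single quotes denote string literals in SQL; the column name is being compared as a constant string

Fix: Reference the column as category without single quotes

Corrected query:
SELECT id, name, category FROM products WHERE category = 'Sports'

Result:
id | name    | category
---+---------+---------
3  | Goggles | Sports  
4  | Mat     | Sports  
6  | Ball    | Sports  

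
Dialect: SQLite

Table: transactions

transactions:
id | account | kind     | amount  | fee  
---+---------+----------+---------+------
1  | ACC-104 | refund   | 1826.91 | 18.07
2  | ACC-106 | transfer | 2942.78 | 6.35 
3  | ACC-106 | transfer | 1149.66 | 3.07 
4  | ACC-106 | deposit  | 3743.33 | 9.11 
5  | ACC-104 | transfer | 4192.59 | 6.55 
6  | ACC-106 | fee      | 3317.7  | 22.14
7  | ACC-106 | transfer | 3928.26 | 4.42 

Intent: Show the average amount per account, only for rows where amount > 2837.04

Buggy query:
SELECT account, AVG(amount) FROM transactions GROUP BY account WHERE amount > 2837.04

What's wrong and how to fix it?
Bug: Row-level WHERE must come before GROUP BY in the clause order

Fix: Move the WHERE clause before GROUP BY

Corrected query:
SELECT account, AVG(amount) FROM transactions WHERE amount > 2837.04 GROUP BY account

Result:
account | AVG(amount)
--------+------------
ACC-104 | 4192.59    
ACC-106 | 3483.0175  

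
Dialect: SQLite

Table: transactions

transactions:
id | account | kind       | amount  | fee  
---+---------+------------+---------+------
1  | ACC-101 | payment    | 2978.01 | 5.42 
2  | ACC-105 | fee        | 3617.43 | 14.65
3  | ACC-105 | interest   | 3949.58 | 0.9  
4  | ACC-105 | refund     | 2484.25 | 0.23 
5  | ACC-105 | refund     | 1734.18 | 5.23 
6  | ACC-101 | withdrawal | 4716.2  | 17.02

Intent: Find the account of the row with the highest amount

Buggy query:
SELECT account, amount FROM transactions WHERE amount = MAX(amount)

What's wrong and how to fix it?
Bug: MAX(amount) is an aggregate and cannot be used directly in WHERE

Fix: Wrap MAX in a scalar subquery so WHERE compares against a single value

Corrected query:
SELECT account, amount FROM transactions WHERE amount = (SELECT MAX(amount) FROM transactions)

Result:
account | amount
--------+-------
ACC-101 | 4716.2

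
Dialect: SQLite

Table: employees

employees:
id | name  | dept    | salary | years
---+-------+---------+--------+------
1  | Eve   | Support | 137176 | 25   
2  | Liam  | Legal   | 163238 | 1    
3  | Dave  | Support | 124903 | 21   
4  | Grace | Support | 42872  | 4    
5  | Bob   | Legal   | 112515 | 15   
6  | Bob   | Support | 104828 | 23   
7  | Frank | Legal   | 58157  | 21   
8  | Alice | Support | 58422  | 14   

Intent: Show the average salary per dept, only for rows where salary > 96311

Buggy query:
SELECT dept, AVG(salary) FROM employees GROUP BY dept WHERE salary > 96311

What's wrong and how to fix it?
Bug: Row-level WHERE must come before GROUP BY in the clause order

Fix: Move the WHERE clause before GROUP BY

Corrected query:
SELECT dept, AVG(salary) FROM employees WHERE salary > 96311 GROUP BY dept

Result:
dept    | AVG(salary)  
--------+--------------
Legal   | 137876.5     
Support | 122302.333333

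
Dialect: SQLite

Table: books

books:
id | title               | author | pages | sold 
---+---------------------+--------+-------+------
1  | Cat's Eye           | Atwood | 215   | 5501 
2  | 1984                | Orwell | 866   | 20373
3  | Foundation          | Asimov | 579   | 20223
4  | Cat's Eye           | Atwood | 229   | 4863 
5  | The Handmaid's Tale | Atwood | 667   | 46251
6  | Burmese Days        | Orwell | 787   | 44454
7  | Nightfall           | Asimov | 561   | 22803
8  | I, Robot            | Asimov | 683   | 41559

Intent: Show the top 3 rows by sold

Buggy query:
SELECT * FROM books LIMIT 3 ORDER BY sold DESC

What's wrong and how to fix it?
Bug: LIMIT must come after ORDER BY

Fix: Swap the clauses: ORDER BY first, then LIMIT

Corrected query:
SELECT * FROM books ORDER BY sold DESC LIMIT 3

Result:
id | title               | author | pages | sold 
---+---------------------+--------+-------+------
5  | The Handmaid's Tale | Atwood | 667   | 46251
6  | Burmese Days        | Orwell | 787   | 44454
8  | I, Robot            | Asimov | 683   | 41559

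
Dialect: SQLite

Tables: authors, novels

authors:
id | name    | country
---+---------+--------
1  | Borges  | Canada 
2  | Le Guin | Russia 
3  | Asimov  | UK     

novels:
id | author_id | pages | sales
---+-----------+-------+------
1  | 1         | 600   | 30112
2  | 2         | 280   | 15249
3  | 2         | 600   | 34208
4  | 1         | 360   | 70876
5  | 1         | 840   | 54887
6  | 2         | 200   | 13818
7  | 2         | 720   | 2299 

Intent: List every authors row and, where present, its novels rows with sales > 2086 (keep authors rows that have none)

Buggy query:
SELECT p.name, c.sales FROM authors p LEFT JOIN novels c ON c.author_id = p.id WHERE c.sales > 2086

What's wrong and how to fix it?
Bug: A WHERE condition on the right-hand table after LEFT JOIN drops unmatched parents

Fix: Move the right-table condition into the ON clause so unmatched parents are kept

Corrected query:
SELECT p.name, c.sales FROM authors p LEFT JOIN novels c ON c.author_id = p.id AND c.sales > 2086

Result:
name    | sales
--------+------
Borges  | 30112
Borges  | 54887
Borges  | 70876
Le Guin | 2299 
Le Guin | 13818
Le Guin | 15249
Le Guin | 34208
Asimov  | NULL 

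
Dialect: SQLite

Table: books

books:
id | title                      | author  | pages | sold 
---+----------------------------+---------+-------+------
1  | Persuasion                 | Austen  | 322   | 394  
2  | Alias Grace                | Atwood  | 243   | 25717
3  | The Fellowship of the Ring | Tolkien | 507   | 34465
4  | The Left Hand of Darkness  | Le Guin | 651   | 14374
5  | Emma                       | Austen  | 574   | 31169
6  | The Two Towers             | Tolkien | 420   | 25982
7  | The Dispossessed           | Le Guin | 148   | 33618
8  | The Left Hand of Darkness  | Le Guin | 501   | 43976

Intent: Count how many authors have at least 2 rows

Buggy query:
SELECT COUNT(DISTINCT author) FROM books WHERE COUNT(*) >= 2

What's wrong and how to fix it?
Bug: WHERE filters individual rows, not groups, so a group-level COUNT is invalid there

Fix: Group first with HAVING COUNT(*) >= 2, then COUNT the resulting groups

Corrected query:
SELECT COUNT(*) FROM (SELECT author FROM books GROUP BY author HAVING COUNT(*) >= 2)

Result:
COUNT(*)
--------
3       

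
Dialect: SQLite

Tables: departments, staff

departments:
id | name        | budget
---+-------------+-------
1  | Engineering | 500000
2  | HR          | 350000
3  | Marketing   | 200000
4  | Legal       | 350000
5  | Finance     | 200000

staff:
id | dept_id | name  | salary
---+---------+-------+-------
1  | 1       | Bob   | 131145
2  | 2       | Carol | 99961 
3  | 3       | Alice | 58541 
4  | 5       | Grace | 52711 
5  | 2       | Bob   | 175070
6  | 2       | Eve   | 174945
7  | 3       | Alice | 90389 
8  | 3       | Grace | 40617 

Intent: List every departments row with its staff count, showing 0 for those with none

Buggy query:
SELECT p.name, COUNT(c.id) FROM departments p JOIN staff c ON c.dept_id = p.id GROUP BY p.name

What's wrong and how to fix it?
Bug: An inner join excludes parents with zero children

Fix: Use LEFT JOIN so parents without children still appear (COUNT(c.id) gives 0)

Corrected query:
SELECT p.name, COUNT(c.id) FROM departments p LEFT JOIN staff c ON c.dept_id = p.id GROUP BY p.name

Result:
name        | COUNT(c.id)
------------+------------
Engineering | 1          
Finance     | 1          
HR          | 3          
Legal       | 0          
Marketing   | 3          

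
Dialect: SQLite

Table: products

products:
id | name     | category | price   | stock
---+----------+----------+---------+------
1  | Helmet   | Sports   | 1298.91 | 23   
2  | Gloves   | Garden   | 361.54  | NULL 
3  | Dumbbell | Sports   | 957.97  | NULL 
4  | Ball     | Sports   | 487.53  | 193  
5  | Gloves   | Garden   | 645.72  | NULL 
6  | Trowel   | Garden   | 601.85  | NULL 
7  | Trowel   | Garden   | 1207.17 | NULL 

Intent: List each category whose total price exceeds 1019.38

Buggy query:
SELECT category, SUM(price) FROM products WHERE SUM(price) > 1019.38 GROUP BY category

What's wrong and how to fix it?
Bug: WHERE runs before GROUP BY, so aggregates aren't available there

Fix: Move the aggregate condition to a HAVING clause

Corrected query:
SELECT category, SUM(price) FROM products GROUP BY category HAVING SUM(price) > 1019.38

Result:
category | SUM(price)
---------+-----------
Garden   | 2816.28   
Sports   | 2744.41   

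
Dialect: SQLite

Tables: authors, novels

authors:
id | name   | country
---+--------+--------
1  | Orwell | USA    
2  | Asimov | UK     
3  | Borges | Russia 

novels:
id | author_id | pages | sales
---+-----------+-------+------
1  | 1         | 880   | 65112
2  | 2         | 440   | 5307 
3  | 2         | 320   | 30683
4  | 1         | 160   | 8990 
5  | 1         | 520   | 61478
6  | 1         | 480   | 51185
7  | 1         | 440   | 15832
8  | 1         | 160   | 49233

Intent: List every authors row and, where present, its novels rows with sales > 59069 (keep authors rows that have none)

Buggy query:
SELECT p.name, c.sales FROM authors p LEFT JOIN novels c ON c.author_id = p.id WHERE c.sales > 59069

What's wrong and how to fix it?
Bug: A WHERE condition on the right-hand table after LEFT JOIN drops unmatched parents

Fix: Put 'c.sales > 59069' in the JOIN's ON clause instead of WHERE

Corrected query:
SELECT p.name, c.sales FROM authors p LEFT JOIN novels c ON c.author_id = p.id AND c.sales > 59069

Result:
name   | sales
-------+------
Orwell | 61478
Orwell | 65112
Asimov | NULL 
Borges | NULL 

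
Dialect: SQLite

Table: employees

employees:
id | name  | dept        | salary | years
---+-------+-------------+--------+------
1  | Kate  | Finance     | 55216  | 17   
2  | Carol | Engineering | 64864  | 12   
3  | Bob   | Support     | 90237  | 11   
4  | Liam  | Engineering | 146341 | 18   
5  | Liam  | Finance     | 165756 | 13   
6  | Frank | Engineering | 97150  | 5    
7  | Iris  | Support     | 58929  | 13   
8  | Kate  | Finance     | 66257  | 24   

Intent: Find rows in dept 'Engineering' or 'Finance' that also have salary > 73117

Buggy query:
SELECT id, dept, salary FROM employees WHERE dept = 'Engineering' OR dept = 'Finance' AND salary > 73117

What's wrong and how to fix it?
Bug: AND binds tighter than OR, so this parses as dept = 'Engineering' OR (dept = 'Finance' AND salary > 73117)

Fix: Add parentheses around the OR so the AND applies to both alternatives

Corrected query:
SELECT id, dept, salary FROM employees WHERE (dept = 'Engineering' OR dept = 'Finance') AND salary > 73117

Result:
id | dept        | salary
---+-------------+-------
4  | Engineering | 146341
5  | Finance     | 165756
6  | Engineering | 97150 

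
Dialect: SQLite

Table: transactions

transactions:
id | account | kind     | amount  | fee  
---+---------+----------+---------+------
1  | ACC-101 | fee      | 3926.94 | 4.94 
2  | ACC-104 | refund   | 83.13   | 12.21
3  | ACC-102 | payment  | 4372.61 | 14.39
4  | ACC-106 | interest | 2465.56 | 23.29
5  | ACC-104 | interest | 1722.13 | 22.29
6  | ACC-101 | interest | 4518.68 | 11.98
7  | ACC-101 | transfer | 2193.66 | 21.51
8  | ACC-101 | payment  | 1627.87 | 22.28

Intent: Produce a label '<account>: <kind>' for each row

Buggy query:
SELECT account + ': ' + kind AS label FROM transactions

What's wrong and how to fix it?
Bug: SQLite uses || for string concatenation; + coerces text to numbers (yielding 0)

Fix: Use the || operator for string concatenation

Corrected query:
SELECT account || ': ' || kind AS label FROM transactions

Result:
label            
-----------------
ACC-101: fee     
ACC-104: refund  
ACC-102: payment 
ACC-106: interest
ACC-104: interest
ACC-101: interest
ACC-101: transfer
ACC-101: payment 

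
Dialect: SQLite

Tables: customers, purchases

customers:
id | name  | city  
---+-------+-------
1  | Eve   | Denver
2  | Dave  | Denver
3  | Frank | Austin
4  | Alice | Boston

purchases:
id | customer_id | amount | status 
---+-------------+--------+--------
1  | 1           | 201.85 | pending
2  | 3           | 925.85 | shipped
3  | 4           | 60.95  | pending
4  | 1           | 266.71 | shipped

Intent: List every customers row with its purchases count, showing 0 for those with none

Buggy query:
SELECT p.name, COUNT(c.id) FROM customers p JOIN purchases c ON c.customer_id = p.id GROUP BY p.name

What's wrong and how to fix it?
Bug: An inner join excludes parents with zero children

Fix: Switch to LEFT JOIN to retain unmatched parent rows

Corrected query:
SELECT p.name, COUNT(c.id) FROM customers p LEFT JOIN purchases c ON c.customer_id = p.id GROUP BY p.name

Result:
name  | COUNT(c.id)
------+------------
Alice | 1          
Dave  | 0          
Eve   | 2          
Frank | 1          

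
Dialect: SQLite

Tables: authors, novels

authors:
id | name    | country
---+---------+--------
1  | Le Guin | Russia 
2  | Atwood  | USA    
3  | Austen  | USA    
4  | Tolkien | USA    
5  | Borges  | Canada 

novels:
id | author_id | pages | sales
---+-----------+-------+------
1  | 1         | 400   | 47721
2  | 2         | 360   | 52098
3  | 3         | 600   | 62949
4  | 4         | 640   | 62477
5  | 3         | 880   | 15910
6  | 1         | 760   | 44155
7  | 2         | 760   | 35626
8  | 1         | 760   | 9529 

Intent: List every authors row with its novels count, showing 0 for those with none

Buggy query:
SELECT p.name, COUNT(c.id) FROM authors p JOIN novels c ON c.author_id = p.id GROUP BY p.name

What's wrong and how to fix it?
Bug: INNER JOIN drops authors rows that have no matching novels rows

Fix: Use LEFT JOIN so parents without children still appear (COUNT(c.id) gives 0)

Corrected query:
SELECT p.name, COUNT(c.id) FROM authors p LEFT JOIN novels c ON c.author_id = p.id GROUP BY p.name

Result:
name    | COUNT(c.id)
--------+------------
Atwood  | 2          
Austen  | 2          
Borges  | 0          
Le Guin | 3          
Tolkien | 1          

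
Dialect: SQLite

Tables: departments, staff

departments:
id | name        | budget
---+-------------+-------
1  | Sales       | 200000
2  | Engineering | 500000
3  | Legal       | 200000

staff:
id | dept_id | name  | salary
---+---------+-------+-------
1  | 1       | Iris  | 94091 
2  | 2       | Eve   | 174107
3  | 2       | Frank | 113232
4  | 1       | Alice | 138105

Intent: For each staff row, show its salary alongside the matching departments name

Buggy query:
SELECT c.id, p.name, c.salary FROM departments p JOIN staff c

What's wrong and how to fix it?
Bug: JOIN with no ON clause produces a cartesian product; every staff row pairs with every departments row

Fix: Specify the join condition linking the foreign key to the parent id

Corrected query:
SELECT c.id, p.name, c.salary FROM departments p JOIN staff c ON c.dept_id = p.id

Result:
id | name        | salary
---+-------------+-------
1  | Sales       | 94091 
2  | Engineering | 174107
3  | Engineering | 113232
4  | Sales       | 138105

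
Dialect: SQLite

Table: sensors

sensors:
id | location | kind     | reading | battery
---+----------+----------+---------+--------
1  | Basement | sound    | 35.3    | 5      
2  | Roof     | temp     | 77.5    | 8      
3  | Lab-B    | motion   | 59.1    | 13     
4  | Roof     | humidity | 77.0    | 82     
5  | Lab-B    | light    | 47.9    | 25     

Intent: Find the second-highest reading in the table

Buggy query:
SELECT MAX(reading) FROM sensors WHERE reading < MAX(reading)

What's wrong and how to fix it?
Bug: The inner MAX is an aggregate inside WHERE, which is not allowed

Fix: Compute the overall MAX in a subquery, then take MAX of rows below it

Corrected query:
SELECT MAX(reading) FROM sensors WHERE reading < (SELECT MAX(reading) FROM sensors)

Result:
MAX(reading)
------------
77          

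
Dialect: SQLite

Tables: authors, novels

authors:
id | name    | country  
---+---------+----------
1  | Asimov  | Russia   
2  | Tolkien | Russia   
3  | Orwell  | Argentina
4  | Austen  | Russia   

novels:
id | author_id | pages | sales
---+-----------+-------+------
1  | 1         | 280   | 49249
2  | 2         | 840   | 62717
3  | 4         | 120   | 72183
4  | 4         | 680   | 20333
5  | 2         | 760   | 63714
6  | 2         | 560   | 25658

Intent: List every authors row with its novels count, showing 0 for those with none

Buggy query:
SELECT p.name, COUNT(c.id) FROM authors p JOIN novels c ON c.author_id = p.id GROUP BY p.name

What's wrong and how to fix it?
Bug: An inner join excludes parents with zero children

Fix: Switch to LEFT JOIN to retain unmatched parent rows

Corrected query:
SELECT p.name, COUNT(c.id) FROM authors p LEFT JOIN novels c ON c.author_id = p.id GROUP BY p.name

Result:
name    | COUNT(c.id)
--------+------------
Asimov  | 1          
Austen  | 2          
Orwell  | 0          
Tolkien | 3          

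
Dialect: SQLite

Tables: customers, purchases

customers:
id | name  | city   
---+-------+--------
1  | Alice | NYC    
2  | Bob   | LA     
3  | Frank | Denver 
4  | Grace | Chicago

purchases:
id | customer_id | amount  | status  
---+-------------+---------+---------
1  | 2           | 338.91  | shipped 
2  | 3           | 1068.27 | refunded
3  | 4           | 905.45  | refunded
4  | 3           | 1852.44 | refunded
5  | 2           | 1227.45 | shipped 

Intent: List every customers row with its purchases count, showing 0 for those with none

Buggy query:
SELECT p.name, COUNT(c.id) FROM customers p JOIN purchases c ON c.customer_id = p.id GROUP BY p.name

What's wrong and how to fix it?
Bug: An inner join excludes parents with zero children

Fix: Use LEFT JOIN so parents without children still appear (COUNT(c.id) gives 0)

Corrected query:
SELECT p.name, COUNT(c.id) FROM customers p LEFT JOIN purchases c ON c.customer_id = p.id GROUP BY p.name

Result:
name  | COUNT(c.id)
------+------------
Alice | 0          
Bob   | 2          
Frank | 2          
Grace | 1          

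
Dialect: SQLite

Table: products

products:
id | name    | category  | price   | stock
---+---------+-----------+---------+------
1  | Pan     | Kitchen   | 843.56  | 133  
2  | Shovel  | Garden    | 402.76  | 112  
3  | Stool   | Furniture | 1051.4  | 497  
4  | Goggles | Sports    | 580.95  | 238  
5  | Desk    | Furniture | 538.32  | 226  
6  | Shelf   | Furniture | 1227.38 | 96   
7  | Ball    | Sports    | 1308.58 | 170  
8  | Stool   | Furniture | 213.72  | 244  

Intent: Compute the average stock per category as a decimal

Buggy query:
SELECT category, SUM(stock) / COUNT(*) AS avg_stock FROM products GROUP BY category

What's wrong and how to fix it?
Bug: Both operands are integers, so '/' performs integer division and truncates

Fix: Cast one side to REAL so the division keeps the fractional part

Corrected query:
SELECT category, SUM(stock) * 1.0 / COUNT(*) AS avg_stock FROM products GROUP BY category

Result:
category  | avg_stock
----------+----------
Furniture | 265.75   
Garden    | 112      
Kitchen   | 133      
Sports    | 204      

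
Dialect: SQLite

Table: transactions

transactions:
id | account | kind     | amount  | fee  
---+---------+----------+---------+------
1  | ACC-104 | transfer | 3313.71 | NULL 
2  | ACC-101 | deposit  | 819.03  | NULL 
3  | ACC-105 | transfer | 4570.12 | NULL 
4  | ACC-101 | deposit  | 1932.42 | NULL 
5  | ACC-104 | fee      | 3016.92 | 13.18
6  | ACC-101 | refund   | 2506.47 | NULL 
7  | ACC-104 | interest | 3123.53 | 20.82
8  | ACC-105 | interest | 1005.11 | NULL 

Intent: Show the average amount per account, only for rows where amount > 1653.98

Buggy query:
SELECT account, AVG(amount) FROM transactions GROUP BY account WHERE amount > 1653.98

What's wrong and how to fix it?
Bug: WHERE cannot follow GROUP BY

Fix: Place WHERE between FROM and GROUP BY

Corrected query:
SELECT account, AVG(amount) FROM transactions WHERE amount > 1653.98 GROUP BY account

Result:
account | AVG(amount)
--------+------------
ACC-101 | 2219.445   
ACC-104 | 3151.386667
ACC-105 | 4570.12    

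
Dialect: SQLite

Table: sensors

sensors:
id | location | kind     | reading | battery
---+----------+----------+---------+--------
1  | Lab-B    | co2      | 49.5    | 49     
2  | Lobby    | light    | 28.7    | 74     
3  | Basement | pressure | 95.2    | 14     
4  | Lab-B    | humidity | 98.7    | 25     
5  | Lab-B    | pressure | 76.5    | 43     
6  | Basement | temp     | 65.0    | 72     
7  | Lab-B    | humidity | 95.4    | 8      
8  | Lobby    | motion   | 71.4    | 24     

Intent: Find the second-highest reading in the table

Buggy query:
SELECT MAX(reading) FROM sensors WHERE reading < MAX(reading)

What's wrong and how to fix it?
Bug: The inner MAX is an aggregate inside WHERE, which is not allowed

Fix: Compute the overall MAX in a subquery, then take MAX of rows below it

Corrected query:
SELECT MAX(reading) FROM sensors WHERE reading < (SELECT MAX(reading) FROM sensors)

Result:
MAX(reading)
------------
95.4        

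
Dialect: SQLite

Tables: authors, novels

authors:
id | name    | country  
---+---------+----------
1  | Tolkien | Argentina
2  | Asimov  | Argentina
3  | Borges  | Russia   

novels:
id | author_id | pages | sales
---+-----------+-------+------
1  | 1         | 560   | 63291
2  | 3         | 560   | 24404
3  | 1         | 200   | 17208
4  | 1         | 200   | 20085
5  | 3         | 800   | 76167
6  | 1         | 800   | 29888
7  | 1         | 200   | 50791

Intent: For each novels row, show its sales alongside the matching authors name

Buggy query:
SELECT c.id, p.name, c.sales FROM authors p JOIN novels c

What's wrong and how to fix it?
Bug: JOIN with no ON clause produces a cartesian product; every novels row pairs with every authors row

Fix: Add ON c.author_id = p.id to the JOIN

Corrected query:
SELECT c.id, p.name, c.sales FROM authors p JOIN novels c ON c.author_id = p.id

Result:
id | name    | sales
---+---------+------
1  | Tolkien | 63291
2  | Borges  | 24404
3  | Tolkien | 17208
4  | Tolkien | 20085
5  | Borges  | 76167
6  | Tolkien | 29888
7  | Tolkien | 50791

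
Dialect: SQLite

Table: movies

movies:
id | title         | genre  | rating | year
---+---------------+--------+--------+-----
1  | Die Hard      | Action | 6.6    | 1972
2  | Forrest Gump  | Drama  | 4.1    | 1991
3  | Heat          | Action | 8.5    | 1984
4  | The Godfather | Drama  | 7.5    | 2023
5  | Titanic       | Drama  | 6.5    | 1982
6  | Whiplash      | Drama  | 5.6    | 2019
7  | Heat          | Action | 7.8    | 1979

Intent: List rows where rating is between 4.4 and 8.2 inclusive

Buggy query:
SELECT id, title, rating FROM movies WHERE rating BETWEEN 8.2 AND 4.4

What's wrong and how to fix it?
Bug: The bounds are reversed; BETWEEN a AND b requires a <= b to match anything

Fix: Write BETWEEN 4.4 AND 8.2

Corrected query:
SELECT id, title, rating FROM movies WHERE rating BETWEEN 4.4 AND 8.2

Result:
id | title         | rating
---+---------------+-------
1  | Die Hard      | 6.6   
4  | The Godfather | 7.5   
5  | Titanic       | 6.5   
6  | Whiplash      | 5.6   
7  | Heat          | 7.8   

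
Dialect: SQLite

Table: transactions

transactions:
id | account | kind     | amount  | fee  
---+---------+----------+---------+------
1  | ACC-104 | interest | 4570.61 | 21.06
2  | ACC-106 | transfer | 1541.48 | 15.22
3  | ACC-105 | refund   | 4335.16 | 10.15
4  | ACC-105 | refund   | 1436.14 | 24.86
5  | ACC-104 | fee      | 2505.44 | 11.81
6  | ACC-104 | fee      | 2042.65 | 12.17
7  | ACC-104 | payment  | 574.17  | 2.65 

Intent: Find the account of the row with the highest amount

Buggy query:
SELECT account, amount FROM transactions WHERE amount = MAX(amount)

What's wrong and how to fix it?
Bug: WHERE is evaluated per row; an aggregate over the whole table isn't defined there

Fix: Use a subquery: WHERE amount = (SELECT MAX(amount) FROM transactions)

Corrected query:
SELECT account, amount FROM transactions WHERE amount = (SELECT MAX(amount) FROM transactions)

Result:
account | amount 
--------+--------
ACC-104 | 4570.61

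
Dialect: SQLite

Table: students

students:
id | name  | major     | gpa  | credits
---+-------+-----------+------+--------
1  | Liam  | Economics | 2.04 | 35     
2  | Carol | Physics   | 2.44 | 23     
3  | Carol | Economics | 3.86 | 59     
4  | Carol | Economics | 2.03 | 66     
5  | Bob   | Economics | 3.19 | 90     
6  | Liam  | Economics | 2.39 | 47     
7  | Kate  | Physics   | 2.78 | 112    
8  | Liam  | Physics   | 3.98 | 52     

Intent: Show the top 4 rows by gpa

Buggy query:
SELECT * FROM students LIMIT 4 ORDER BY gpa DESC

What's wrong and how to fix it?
Bug: ORDER BY cannot follow LIMIT; LIMIT is the final clause

Fix: Swap the clauses: ORDER BY first, then LIMIT

Corrected query:
SELECT * FROM students ORDER BY gpa DESC LIMIT 4

Result:
id | name  | major     | gpa  | credits
---+-------+-----------+------+--------
8  | Liam  | Physics   | 3.98 | 52     
3  | Carol | Economics | 3.86 | 59     
5  | Bob   | Economics | 3.19 | 90     
7  | Kate  | Physics   | 2.78 | 112    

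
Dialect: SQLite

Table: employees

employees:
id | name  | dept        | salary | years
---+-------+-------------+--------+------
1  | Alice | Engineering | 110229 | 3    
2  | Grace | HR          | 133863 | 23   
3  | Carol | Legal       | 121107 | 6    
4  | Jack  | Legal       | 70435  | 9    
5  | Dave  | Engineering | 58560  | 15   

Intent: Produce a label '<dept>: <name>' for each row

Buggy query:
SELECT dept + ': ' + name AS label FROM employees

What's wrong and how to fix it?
Bug: SQLite uses || for string concatenation; + coerces text to numbers (yielding 0)

Fix: Use the || operator for string concatenation

Corrected query:
SELECT dept || ': ' || name AS label FROM employees

Result:
label             
------------------
Engineering: Alice
HR: Grace         
Legal: Carol      
Legal: Jack       
Engineering: Dave 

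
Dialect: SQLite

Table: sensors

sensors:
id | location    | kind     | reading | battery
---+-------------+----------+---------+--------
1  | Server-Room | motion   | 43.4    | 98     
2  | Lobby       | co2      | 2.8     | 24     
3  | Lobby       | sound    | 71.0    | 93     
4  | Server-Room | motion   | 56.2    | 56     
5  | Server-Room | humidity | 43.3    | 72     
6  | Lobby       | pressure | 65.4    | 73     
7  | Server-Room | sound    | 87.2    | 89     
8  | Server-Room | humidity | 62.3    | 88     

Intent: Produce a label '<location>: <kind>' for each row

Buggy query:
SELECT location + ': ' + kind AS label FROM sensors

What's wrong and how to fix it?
Bug: SQLite uses || for string concatenation; + coerces text to numbers (yielding 0)

Fix: Replace + with || to concatenate text

Corrected query:
SELECT location || ': ' || kind AS label FROM sensors

Result:
label                
---------------------
Server-Room: motion  
Lobby: co2           
Lobby: sound         
Server-Room: motion  
Server-Room: humidity
Lobby: pressure      
Server-Room: sound   
Server-Room: humidity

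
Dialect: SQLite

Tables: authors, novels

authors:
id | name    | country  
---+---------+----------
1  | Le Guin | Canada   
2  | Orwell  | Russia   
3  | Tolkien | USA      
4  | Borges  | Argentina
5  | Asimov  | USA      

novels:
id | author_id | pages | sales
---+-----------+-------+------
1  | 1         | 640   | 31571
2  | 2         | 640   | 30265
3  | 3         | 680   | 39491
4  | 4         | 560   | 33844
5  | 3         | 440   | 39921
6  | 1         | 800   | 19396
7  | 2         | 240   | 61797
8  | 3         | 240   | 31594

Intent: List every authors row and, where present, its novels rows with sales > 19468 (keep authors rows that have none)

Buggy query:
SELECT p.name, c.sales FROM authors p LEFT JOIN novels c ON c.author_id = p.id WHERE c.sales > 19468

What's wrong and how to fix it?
Bug: A WHERE condition on the right-hand table after LEFT JOIN drops unmatched parents

Fix: Move the right-table condition into the ON clause so unmatched parents are kept

Corrected query:
SELECT p.name, c.sales FROM authors p LEFT JOIN novels c ON c.author_id = p.id AND c.sales > 19468

Result:
name    | sales
--------+------
Le Guin | 31571
Orwell  | 30265
Orwell  | 61797
Tolkien | 31594
Tolkien | 39491
Tolkien | 39921
Borges  | 33844
Asimov  | NULL 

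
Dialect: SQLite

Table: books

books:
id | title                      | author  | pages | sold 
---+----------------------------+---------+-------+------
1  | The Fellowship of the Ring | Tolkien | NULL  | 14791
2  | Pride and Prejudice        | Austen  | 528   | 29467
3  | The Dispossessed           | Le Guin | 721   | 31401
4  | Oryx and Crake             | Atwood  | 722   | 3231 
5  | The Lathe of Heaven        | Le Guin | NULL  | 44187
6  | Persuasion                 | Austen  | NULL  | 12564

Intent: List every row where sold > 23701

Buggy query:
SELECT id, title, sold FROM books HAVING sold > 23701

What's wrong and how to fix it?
Bug: HAVING filters the output of aggregation, but this query has no GROUP BY and no aggregate functions, so SQLite rejects it (HAVING clause on a non-aggregate query); the condition here is per row

Fix: Use WHERE for row-level filtering

Corrected query:
SELECT id, title, sold FROM books WHERE sold > 23701

Result:
id | title               | sold 
---+---------------------+------
2  | Pride and Prejudice | 29467
3  | The Dispossessed    | 31401
5  | The Lathe of Heaven | 44187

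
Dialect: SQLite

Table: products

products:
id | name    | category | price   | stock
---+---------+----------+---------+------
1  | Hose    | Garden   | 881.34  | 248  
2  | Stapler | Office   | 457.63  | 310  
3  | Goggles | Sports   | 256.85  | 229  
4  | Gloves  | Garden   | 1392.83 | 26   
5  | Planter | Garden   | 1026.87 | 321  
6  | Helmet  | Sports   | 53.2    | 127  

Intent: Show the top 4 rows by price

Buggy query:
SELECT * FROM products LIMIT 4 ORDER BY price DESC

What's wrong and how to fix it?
Bug: ORDER BY cannot follow LIMIT; LIMIT is the final clause

Fix: Sort with ORDER BY, then apply LIMIT

Corrected query:
SELECT * FROM products ORDER BY price DESC LIMIT 4

Result:
id | name    | category | price   | stock
---+---------+----------+---------+------
4  | Gloves  | Garden   | 1392.83 | 26   
5  | Planter | Garden   | 1026.87 | 321  
1  | Hose    | Garden   | 881.34  | 248  
2  | Stapler | Office   | 457.63  | 310  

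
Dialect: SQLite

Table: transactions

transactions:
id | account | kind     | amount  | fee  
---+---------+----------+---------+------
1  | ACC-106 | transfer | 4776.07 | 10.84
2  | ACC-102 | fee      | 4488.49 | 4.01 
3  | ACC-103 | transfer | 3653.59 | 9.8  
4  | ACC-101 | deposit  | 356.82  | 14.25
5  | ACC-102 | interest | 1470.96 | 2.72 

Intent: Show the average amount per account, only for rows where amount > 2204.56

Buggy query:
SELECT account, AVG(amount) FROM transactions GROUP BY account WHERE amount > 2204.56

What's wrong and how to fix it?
Bug: WHERE cannot follow GROUP BY

Fix: Move the WHERE clause before GROUP BY

Corrected query:
SELECT account, AVG(amount) FROM transactions WHERE amount > 2204.56 GROUP BY account

Result:
account | AVG(amount)
--------+------------
ACC-102 | 4488.49    
ACC-103 | 3653.59    
ACC-106 | 4776.07    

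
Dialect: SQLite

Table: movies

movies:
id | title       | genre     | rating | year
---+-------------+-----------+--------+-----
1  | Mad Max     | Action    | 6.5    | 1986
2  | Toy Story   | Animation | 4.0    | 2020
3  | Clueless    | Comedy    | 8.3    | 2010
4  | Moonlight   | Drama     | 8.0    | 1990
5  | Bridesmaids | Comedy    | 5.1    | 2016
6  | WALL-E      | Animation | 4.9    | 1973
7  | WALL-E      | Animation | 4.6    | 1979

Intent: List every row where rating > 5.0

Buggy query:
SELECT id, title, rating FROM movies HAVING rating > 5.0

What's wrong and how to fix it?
Bug: This is a non-aggregate query (no GROUP BY, no aggregates), so in SQLite the HAVING clause is invalid here; a row-level condition belongs in WHERE

Fix: Replace HAVING with WHERE since the condition applies to individual rows

Corrected query:
SELECT id, title, rating FROM movies WHERE rating > 5.0

Result:
id | title       | rating
---+-------------+-------
1  | Mad Max     | 6.5   
3  | Clueless    | 8.3   
4  | Moonlight   | 8     
5  | Bridesmaids | 5.1   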